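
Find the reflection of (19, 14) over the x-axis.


Reflection across x-axis: (x, y) -> (x, -y)
(19, 14) -> (19, -14)

(19, -14)


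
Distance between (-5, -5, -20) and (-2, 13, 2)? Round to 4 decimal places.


d = sqrt((-2--5)^2 + (13--5)^2 + (2--20)^2) = 28.5832

28.5832


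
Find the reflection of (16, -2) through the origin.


Reflection through origin: (x, y) -> (-x, -y)
(16, -2) -> (-16, 2)

(-16, 2)


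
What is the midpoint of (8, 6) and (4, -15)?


Midpoint = ((8+4)/2, (6+-15)/2) = (6, -4.5)

(6, -4.5)


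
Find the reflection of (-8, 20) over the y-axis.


Reflection across y-axis: (x, y) -> (-x, y)
(-8, 20) -> (8, 20)

(8, 20)


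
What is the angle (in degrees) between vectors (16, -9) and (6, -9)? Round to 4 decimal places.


dot = 16*6 + -9*-9 = 177
|u| = 18.3576, |v| = 10.8167
cos(angle) = 0.8914
angle = 26.9522 degrees

26.9522 degrees


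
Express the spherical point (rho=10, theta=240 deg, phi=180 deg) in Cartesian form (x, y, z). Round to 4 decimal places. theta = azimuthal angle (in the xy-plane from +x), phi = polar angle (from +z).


x = 10 * sin(180) * cos(240) = 0
y = 10 * sin(180) * sin(240) = 0
z = 10 * cos(180) = -10

(0, 0, -10)


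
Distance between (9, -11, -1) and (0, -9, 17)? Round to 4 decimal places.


d = sqrt((0-9)^2 + (-9--11)^2 + (17--1)^2) = 20.2237

20.2237


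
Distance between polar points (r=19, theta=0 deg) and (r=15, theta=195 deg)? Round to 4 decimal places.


d = sqrt(r1^2 + r2^2 - 2*r1*r2*cos(t2-t1))
d = sqrt(19^2 + 15^2 - 2*19*15*cos(195-0)) = 33.7132

33.7132


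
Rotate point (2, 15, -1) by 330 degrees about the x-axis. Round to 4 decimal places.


x' = 2
y' = 15*cos(330) - -1*sin(330) = 12.4904
z' = 15*sin(330) + -1*cos(330) = -8.366

(2, 12.4904, -8.366)


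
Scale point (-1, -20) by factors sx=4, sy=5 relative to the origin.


Scaling: (x*sx, y*sy) = (-1*4, -20*5) = (-4, -100)

(-4, -100)


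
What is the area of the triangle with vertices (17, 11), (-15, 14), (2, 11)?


Area = |x1(y2-y3) + x2(y3-y1) + x3(y1-y2)| / 2
= |17*(14-11) + -15*(11-11) + 2*(11-14)| / 2
= 22.5

22.5


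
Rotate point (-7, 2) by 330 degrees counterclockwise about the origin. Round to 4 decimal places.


x' = -7*cos(330) - 2*sin(330) = -5.0622
y' = -7*sin(330) + 2*cos(330) = 5.2321

(-5.0622, 5.2321)


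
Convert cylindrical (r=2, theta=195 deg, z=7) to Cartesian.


x = 2 * cos(195) = -1.9319
y = 2 * sin(195) = -0.5176
z = 7

(-1.9319, -0.5176, 7)


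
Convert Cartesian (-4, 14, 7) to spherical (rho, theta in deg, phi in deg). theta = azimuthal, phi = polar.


rho = sqrt((-4)^2 + 14^2 + 7^2) = 16.1555
theta = atan2(14, -4) = 105.9454 deg
phi = acos(7/16.1555) = 64.3235 deg

rho = 16.1555, theta = 105.9454 deg, phi = 64.3235 deg


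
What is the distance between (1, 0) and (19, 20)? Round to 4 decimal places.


d = sqrt((19-1)^2 + (20-0)^2) = 26.9072

26.9072


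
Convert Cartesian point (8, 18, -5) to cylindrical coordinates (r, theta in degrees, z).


r = sqrt(8^2 + 18^2) = 19.6977
theta = atan2(18, 8) = 66.0375 deg
z = -5

r = 19.6977, theta = 66.0375 deg, z = -5


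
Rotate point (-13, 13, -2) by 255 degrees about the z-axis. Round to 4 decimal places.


x' = -13*cos(255) - 13*sin(255) = 15.9217
y' = -13*sin(255) + 13*cos(255) = 9.1924
z' = -2

(15.9217, 9.1924, -2)


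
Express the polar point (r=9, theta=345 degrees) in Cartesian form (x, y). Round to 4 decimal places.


x = 9 * cos(345) = 8.6933
y = 9 * sin(345) = -2.3294

(8.6933, -2.3294)


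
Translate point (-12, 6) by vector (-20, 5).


Translation: (x+dx, y+dy) = (-12+-20, 6+5) = (-32, 11)

(-32, 11)


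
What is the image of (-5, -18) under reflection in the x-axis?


Reflection across x-axis: (x, y) -> (x, -y)
(-5, -18) -> (-5, 18)

(-5, 18)


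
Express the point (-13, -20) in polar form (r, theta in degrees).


r = sqrt((-13)^2 + (-20)^2) = 23.8537
theta = atan2(-20, -13) = 236.9761 degrees

r = 23.8537, theta = 236.9761 degrees


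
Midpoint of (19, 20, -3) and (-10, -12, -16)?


Midpoint = ((19+-10)/2, (20+-12)/2, (-3+-16)/2) = (4.5, 4, -9.5)

(4.5, 4, -9.5)


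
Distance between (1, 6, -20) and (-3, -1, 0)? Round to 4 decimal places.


d = sqrt((-3-1)^2 + (-1-6)^2 + (0--20)^2) = 21.5639

21.5639


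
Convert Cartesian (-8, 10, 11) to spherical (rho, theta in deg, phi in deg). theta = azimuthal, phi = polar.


rho = sqrt((-8)^2 + 10^2 + 11^2) = 16.8819
theta = atan2(10, -8) = 128.6598 deg
phi = acos(11/16.8819) = 49.3389 deg

rho = 16.8819, theta = 128.6598 deg, phi = 49.3389 deg


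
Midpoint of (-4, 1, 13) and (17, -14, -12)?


Midpoint = ((-4+17)/2, (1+-14)/2, (13+-12)/2) = (6.5, -6.5, 0.5)

(6.5, -6.5, 0.5)


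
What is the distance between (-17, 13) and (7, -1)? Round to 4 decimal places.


d = sqrt((7--17)^2 + (-1-13)^2) = 27.7849

27.7849


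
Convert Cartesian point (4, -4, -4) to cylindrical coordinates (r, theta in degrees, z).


r = sqrt(4^2 + (-4)^2) = 5.6569
theta = atan2(-4, 4) = 315 deg
z = -4

r = 5.6569, theta = 315 deg, z = -4


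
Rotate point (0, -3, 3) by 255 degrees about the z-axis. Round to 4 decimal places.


x' = 0*cos(255) - -3*sin(255) = -2.8978
y' = 0*sin(255) + -3*cos(255) = 0.7765
z' = 3

(-2.8978, 0.7765, 3)


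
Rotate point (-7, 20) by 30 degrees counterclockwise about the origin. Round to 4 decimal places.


x' = -7*cos(30) - 20*sin(30) = -16.0622
y' = -7*sin(30) + 20*cos(30) = 13.8205

(-16.0622, 13.8205)


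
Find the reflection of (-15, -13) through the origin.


Reflection through origin: (x, y) -> (-x, -y)
(-15, -13) -> (15, 13)

(15, 13)


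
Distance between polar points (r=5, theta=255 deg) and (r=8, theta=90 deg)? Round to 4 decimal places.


d = sqrt(r1^2 + r2^2 - 2*r1*r2*cos(t2-t1))
d = sqrt(5^2 + 8^2 - 2*5*8*cos(90-255)) = 12.8947

12.8947


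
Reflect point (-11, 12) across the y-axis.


Reflection across y-axis: (x, y) -> (-x, y)
(-11, 12) -> (11, 12)

(11, 12)


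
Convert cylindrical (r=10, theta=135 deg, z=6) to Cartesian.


x = 10 * cos(135) = -7.0711
y = 10 * sin(135) = 7.0711
z = 6

(-7.0711, 7.0711, 6)


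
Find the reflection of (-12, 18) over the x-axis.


Reflection across x-axis: (x, y) -> (x, -y)
(-12, 18) -> (-12, -18)

(-12, -18)


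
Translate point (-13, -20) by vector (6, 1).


Translation: (x+dx, y+dy) = (-13+6, -20+1) = (-7, -19)

(-7, -19)


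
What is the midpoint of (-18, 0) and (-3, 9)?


Midpoint = ((-18+-3)/2, (0+9)/2) = (-10.5, 4.5)

(-10.5, 4.5)


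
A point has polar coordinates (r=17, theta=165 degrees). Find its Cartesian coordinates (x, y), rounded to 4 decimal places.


x = 17 * cos(165) = -16.4207
y = 17 * sin(165) = 4.3999

(-16.4207, 4.3999)


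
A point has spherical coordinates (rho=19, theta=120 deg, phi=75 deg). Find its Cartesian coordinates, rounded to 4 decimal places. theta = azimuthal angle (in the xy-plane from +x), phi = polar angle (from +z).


x = 19 * sin(75) * cos(120) = -9.1763
y = 19 * sin(75) * sin(120) = 15.8938
z = 19 * cos(75) = 4.9176

(-9.1763, 15.8938, 4.9176)


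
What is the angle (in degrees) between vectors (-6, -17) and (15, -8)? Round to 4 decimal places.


dot = -6*15 + -17*-8 = 46
|u| = 18.0278, |v| = 17
cos(angle) = 0.1501
angle = 81.3675 degrees

81.3675 degrees


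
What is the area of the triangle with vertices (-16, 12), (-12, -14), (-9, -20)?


Area = |x1(y2-y3) + x2(y3-y1) + x3(y1-y2)| / 2
= |-16*(-14--20) + -12*(-20-12) + -9*(12--14)| / 2
= 27

27


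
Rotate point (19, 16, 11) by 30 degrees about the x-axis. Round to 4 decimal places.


x' = 19
y' = 16*cos(30) - 11*sin(30) = 8.3564
z' = 16*sin(30) + 11*cos(30) = 17.5263

(19, 8.3564, 17.5263)


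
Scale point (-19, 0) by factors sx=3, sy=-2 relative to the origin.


Scaling: (x*sx, y*sy) = (-19*3, 0*-2) = (-57, 0)

(-57, 0)


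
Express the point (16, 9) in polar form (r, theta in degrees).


r = sqrt(16^2 + 9^2) = 18.3576
theta = atan2(9, 16) = 29.3578 degrees

r = 18.3576, theta = 29.3578 degrees


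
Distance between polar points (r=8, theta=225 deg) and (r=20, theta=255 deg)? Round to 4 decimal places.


d = sqrt(r1^2 + r2^2 - 2*r1*r2*cos(t2-t1))
d = sqrt(8^2 + 20^2 - 2*8*20*cos(255-225)) = 13.6701

13.6701


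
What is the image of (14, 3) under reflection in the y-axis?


Reflection across y-axis: (x, y) -> (-x, y)
(14, 3) -> (-14, 3)

(-14, 3)


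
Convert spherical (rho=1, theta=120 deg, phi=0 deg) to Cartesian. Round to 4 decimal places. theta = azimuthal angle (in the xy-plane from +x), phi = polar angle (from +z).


x = 1 * sin(0) * cos(120) = 0
y = 1 * sin(0) * sin(120) = 0
z = 1 * cos(0) = 1

(0, 0, 1)


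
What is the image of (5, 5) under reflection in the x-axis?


Reflection across x-axis: (x, y) -> (x, -y)
(5, 5) -> (5, -5)

(5, -5)


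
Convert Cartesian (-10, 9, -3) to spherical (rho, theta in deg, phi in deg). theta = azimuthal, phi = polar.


rho = sqrt((-10)^2 + 9^2 + (-3)^2) = 13.784
theta = atan2(9, -10) = 138.0128 deg
phi = acos(-3/13.784) = 102.5706 deg

rho = 13.784, theta = 138.0128 deg, phi = 102.5706 deg


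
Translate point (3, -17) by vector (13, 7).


Translation: (x+dx, y+dy) = (3+13, -17+7) = (16, -10)

(16, -10)


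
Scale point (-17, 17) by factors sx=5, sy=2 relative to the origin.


Scaling: (x*sx, y*sy) = (-17*5, 17*2) = (-85, 34)

(-85, 34)


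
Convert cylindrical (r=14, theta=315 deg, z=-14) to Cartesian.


x = 14 * cos(315) = 9.8995
y = 14 * sin(315) = -9.8995
z = -14

(9.8995, -9.8995, -14)


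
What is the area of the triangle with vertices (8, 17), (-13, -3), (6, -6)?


Area = |x1(y2-y3) + x2(y3-y1) + x3(y1-y2)| / 2
= |8*(-3--6) + -13*(-6-17) + 6*(17--3)| / 2
= 221.5

221.5


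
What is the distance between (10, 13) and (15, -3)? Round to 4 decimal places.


d = sqrt((15-10)^2 + (-3-13)^2) = 16.7631

16.7631


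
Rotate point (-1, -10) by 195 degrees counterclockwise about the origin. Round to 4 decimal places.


x' = -1*cos(195) - -10*sin(195) = -1.6223
y' = -1*sin(195) + -10*cos(195) = 9.9181

(-1.6223, 9.9181)


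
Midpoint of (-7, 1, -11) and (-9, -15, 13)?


Midpoint = ((-7+-9)/2, (1+-15)/2, (-11+13)/2) = (-8, -7, 1)

(-8, -7, 1)


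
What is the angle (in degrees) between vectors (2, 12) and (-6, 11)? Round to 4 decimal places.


dot = 2*-6 + 12*11 = 120
|u| = 12.1655, |v| = 12.53
cos(angle) = 0.7872
angle = 38.0728 degrees

38.0728 degrees


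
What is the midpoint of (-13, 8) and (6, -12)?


Midpoint = ((-13+6)/2, (8+-12)/2) = (-3.5, -2)

(-3.5, -2)


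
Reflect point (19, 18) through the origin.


Reflection through origin: (x, y) -> (-x, -y)
(19, 18) -> (-19, -18)

(-19, -18)


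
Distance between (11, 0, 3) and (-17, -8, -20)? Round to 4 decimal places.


d = sqrt((-17-11)^2 + (-8-0)^2 + (-20-3)^2) = 37.108

37.108


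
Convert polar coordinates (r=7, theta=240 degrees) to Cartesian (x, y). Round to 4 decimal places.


x = 7 * cos(240) = -3.5
y = 7 * sin(240) = -6.0622

(-3.5, -6.0622)


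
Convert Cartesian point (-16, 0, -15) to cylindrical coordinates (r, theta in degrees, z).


r = sqrt((-16)^2 + 0^2) = 16
theta = atan2(0, -16) = 180 deg
z = -15

r = 16, theta = 180 deg, z = -15


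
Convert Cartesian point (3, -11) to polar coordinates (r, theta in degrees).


r = sqrt(3^2 + (-11)^2) = 11.4018
theta = atan2(-11, 3) = 285.2551 degrees

r = 11.4018, theta = 285.2551 degrees


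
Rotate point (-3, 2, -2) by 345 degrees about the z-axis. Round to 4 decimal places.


x' = -3*cos(345) - 2*sin(345) = -2.3801
y' = -3*sin(345) + 2*cos(345) = 2.7083
z' = -2

(-2.3801, 2.7083, -2)


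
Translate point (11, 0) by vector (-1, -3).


Translation: (x+dx, y+dy) = (11+-1, 0+-3) = (10, -3)

(10, -3)


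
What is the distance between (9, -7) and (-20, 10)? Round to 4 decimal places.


d = sqrt((-20-9)^2 + (10--7)^2) = 33.6155

33.6155


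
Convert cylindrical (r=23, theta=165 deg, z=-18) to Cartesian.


x = 23 * cos(165) = -22.2163
y = 23 * sin(165) = 5.9528
z = -18

(-22.2163, 5.9528, -18)


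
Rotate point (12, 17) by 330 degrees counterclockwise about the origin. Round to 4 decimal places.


x' = 12*cos(330) - 17*sin(330) = 18.8923
y' = 12*sin(330) + 17*cos(330) = 8.7224

(18.8923, 8.7224)


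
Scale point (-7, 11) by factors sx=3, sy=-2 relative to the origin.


Scaling: (x*sx, y*sy) = (-7*3, 11*-2) = (-21, -22)

(-21, -22)


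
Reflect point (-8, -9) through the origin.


Reflection through origin: (x, y) -> (-x, -y)
(-8, -9) -> (8, 9)

(8, 9)


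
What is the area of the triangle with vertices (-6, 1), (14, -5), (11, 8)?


Area = |x1(y2-y3) + x2(y3-y1) + x3(y1-y2)| / 2
= |-6*(-5-8) + 14*(8-1) + 11*(1--5)| / 2
= 121

121


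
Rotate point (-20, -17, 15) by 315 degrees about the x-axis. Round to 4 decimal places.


x' = -20
y' = -17*cos(315) - 15*sin(315) = -1.4142
z' = -17*sin(315) + 15*cos(315) = 22.6274

(-20, -1.4142, 22.6274)


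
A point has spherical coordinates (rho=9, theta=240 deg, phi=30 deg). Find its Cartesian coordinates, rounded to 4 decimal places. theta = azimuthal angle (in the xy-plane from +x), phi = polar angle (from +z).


x = 9 * sin(30) * cos(240) = -2.25
y = 9 * sin(30) * sin(240) = -3.8971
z = 9 * cos(30) = 7.7942

(-2.25, -3.8971, 7.7942)


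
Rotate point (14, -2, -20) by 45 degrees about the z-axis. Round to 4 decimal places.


x' = 14*cos(45) - -2*sin(45) = 11.3137
y' = 14*sin(45) + -2*cos(45) = 8.4853
z' = -20

(11.3137, 8.4853, -20)


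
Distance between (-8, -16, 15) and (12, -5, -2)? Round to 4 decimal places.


d = sqrt((12--8)^2 + (-5--16)^2 + (-2-15)^2) = 28.4605

28.4605


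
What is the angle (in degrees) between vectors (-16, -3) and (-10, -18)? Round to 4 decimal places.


dot = -16*-10 + -3*-18 = 214
|u| = 16.2788, |v| = 20.5913
cos(angle) = 0.6384
angle = 50.3257 degrees

50.3257 degrees


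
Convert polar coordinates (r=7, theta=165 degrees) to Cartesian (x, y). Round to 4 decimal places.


x = 7 * cos(165) = -6.7615
y = 7 * sin(165) = 1.8117

(-6.7615, 1.8117)


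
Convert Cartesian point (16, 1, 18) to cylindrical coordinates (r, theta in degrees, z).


r = sqrt(16^2 + 1^2) = 16.0312
theta = atan2(1, 16) = 3.5763 deg
z = 18

r = 16.0312, theta = 3.5763 deg, z = 18


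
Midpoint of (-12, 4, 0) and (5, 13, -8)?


Midpoint = ((-12+5)/2, (4+13)/2, (0+-8)/2) = (-3.5, 8.5, -4)

(-3.5, 8.5, -4)


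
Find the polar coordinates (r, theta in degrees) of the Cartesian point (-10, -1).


r = sqrt((-10)^2 + (-1)^2) = 10.0499
theta = atan2(-1, -10) = 185.7106 degrees

r = 10.0499, theta = 185.7106 degrees


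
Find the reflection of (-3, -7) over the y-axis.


Reflection across y-axis: (x, y) -> (-x, y)
(-3, -7) -> (3, -7)

(3, -7)


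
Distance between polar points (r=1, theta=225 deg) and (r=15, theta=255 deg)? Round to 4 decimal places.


d = sqrt(r1^2 + r2^2 - 2*r1*r2*cos(t2-t1))
d = sqrt(1^2 + 15^2 - 2*1*15*cos(255-225)) = 14.1428

14.1428


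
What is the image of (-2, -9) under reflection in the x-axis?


Reflection across x-axis: (x, y) -> (x, -y)
(-2, -9) -> (-2, 9)

(-2, 9)


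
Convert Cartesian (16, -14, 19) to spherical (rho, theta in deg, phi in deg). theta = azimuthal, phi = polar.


rho = sqrt(16^2 + (-14)^2 + 19^2) = 28.5132
theta = atan2(-14, 16) = 318.8141 deg
phi = acos(19/28.5132) = 48.2133 deg

rho = 28.5132, theta = 318.8141 deg, phi = 48.2133 deg


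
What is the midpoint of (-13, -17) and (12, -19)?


Midpoint = ((-13+12)/2, (-17+-19)/2) = (-0.5, -18)

(-0.5, -18)


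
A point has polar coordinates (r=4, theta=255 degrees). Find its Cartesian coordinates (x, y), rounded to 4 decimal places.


x = 4 * cos(255) = -1.0353
y = 4 * sin(255) = -3.8637

(-1.0353, -3.8637)


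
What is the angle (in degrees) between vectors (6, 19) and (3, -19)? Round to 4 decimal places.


dot = 6*3 + 19*-19 = -343
|u| = 19.9249, |v| = 19.2354
cos(angle) = -0.8949
angle = 153.5018 degrees

153.5018 degrees


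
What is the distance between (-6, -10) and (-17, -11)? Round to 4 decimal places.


d = sqrt((-17--6)^2 + (-11--10)^2) = 11.0454

11.0454


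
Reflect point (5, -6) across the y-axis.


Reflection across y-axis: (x, y) -> (-x, y)
(5, -6) -> (-5, -6)

(-5, -6)


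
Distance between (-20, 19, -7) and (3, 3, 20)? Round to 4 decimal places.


d = sqrt((3--20)^2 + (3-19)^2 + (20--7)^2) = 38.9102

38.9102


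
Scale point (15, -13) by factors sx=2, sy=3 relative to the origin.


Scaling: (x*sx, y*sy) = (15*2, -13*3) = (30, -39)

(30, -39)


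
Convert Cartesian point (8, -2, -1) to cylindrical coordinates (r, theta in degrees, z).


r = sqrt(8^2 + (-2)^2) = 8.2462
theta = atan2(-2, 8) = 345.9638 deg
z = -1

r = 8.2462, theta = 345.9638 deg, z = -1


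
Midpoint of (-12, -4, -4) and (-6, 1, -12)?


Midpoint = ((-12+-6)/2, (-4+1)/2, (-4+-12)/2) = (-9, -1.5, -8)

(-9, -1.5, -8)


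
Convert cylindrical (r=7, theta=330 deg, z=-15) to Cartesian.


x = 7 * cos(330) = 6.0622
y = 7 * sin(330) = -3.5
z = -15

(6.0622, -3.5, -15)


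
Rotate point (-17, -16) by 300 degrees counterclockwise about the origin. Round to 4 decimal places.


x' = -17*cos(300) - -16*sin(300) = -22.3564
y' = -17*sin(300) + -16*cos(300) = 6.7224

(-22.3564, 6.7224)


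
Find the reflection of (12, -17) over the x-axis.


Reflection across x-axis: (x, y) -> (x, -y)
(12, -17) -> (12, 17)

(12, 17)


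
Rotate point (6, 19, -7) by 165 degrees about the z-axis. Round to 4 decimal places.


x' = 6*cos(165) - 19*sin(165) = -10.7131
y' = 6*sin(165) + 19*cos(165) = -16.7997
z' = -7

(-10.7131, -16.7997, -7)


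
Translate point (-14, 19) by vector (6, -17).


Translation: (x+dx, y+dy) = (-14+6, 19+-17) = (-8, 2)

(-8, 2)


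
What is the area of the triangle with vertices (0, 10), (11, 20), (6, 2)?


Area = |x1(y2-y3) + x2(y3-y1) + x3(y1-y2)| / 2
= |0*(20-2) + 11*(2-10) + 6*(10-20)| / 2
= 74

74


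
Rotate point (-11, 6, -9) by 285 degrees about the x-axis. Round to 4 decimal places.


x' = -11
y' = 6*cos(285) - -9*sin(285) = -7.1404
z' = 6*sin(285) + -9*cos(285) = -8.1249

(-11, -7.1404, -8.1249)


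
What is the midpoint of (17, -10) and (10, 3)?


Midpoint = ((17+10)/2, (-10+3)/2) = (13.5, -3.5)

(13.5, -3.5)


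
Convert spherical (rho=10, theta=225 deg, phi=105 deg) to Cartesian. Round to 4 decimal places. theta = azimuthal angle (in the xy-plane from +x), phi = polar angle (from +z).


x = 10 * sin(105) * cos(225) = -6.8301
y = 10 * sin(105) * sin(225) = -6.8301
z = 10 * cos(105) = -2.5882

(-6.8301, -6.8301, -2.5882)


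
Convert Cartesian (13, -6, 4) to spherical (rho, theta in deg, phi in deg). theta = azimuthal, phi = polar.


rho = sqrt(13^2 + (-6)^2 + 4^2) = 14.8661
theta = atan2(-6, 13) = 335.2249 deg
phi = acos(4/14.8661) = 74.3911 deg

rho = 14.8661, theta = 335.2249 deg, phi = 74.3911 deg


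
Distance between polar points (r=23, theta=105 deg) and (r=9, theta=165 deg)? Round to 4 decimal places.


d = sqrt(r1^2 + r2^2 - 2*r1*r2*cos(t2-t1))
d = sqrt(23^2 + 9^2 - 2*23*9*cos(165-105)) = 20.0749

20.0749


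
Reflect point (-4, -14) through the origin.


Reflection through origin: (x, y) -> (-x, -y)
(-4, -14) -> (4, 14)

(4, 14)


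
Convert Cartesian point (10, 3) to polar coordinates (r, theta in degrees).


r = sqrt(10^2 + 3^2) = 10.4403
theta = atan2(3, 10) = 16.6992 degrees

r = 10.4403, theta = 16.6992 degrees


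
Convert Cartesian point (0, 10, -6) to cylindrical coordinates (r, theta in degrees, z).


r = sqrt(0^2 + 10^2) = 10
theta = atan2(10, 0) = 90 deg
z = -6

r = 10, theta = 90 deg, z = -6


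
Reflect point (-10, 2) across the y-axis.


Reflection across y-axis: (x, y) -> (-x, y)
(-10, 2) -> (10, 2)

(10, 2)


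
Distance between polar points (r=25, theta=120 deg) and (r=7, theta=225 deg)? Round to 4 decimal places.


d = sqrt(r1^2 + r2^2 - 2*r1*r2*cos(t2-t1))
d = sqrt(25^2 + 7^2 - 2*25*7*cos(225-120)) = 27.6512

27.6512


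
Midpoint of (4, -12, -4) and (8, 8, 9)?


Midpoint = ((4+8)/2, (-12+8)/2, (-4+9)/2) = (6, -2, 2.5)

(6, -2, 2.5)


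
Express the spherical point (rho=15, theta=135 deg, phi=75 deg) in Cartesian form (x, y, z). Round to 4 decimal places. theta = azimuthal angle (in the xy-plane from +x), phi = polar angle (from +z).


x = 15 * sin(75) * cos(135) = -10.2452
y = 15 * sin(75) * sin(135) = 10.2452
z = 15 * cos(75) = 3.8823

(-10.2452, 10.2452, 3.8823)


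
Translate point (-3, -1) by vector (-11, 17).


Translation: (x+dx, y+dy) = (-3+-11, -1+17) = (-14, 16)

(-14, 16)


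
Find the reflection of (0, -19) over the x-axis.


Reflection across x-axis: (x, y) -> (x, -y)
(0, -19) -> (0, 19)

(0, 19)


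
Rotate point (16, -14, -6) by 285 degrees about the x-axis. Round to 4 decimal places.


x' = 16
y' = -14*cos(285) - -6*sin(285) = -9.419
z' = -14*sin(285) + -6*cos(285) = 11.97

(16, -9.419, 11.97)


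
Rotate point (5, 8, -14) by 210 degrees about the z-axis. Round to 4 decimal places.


x' = 5*cos(210) - 8*sin(210) = -0.3301
y' = 5*sin(210) + 8*cos(210) = -9.4282
z' = -14

(-0.3301, -9.4282, -14)


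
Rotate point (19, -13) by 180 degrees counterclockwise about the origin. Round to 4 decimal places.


x' = 19*cos(180) - -13*sin(180) = -19
y' = 19*sin(180) + -13*cos(180) = 13

(-19, 13)


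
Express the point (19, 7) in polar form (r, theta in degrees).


r = sqrt(19^2 + 7^2) = 20.2485
theta = atan2(7, 19) = 20.2249 degrees

r = 20.2485, theta = 20.2249 degrees


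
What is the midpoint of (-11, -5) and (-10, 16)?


Midpoint = ((-11+-10)/2, (-5+16)/2) = (-10.5, 5.5)

(-10.5, 5.5)


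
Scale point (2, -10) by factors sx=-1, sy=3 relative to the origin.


Scaling: (x*sx, y*sy) = (2*-1, -10*3) = (-2, -30)

(-2, -30)


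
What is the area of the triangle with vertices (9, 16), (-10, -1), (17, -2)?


Area = |x1(y2-y3) + x2(y3-y1) + x3(y1-y2)| / 2
= |9*(-1--2) + -10*(-2-16) + 17*(16--1)| / 2
= 239

239


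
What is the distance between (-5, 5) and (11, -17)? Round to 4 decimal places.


d = sqrt((11--5)^2 + (-17-5)^2) = 27.2029

27.2029


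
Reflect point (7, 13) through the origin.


Reflection through origin: (x, y) -> (-x, -y)
(7, 13) -> (-7, -13)

(-7, -13)


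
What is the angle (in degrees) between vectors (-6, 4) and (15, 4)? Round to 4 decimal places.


dot = -6*15 + 4*4 = -74
|u| = 7.2111, |v| = 15.5242
cos(angle) = -0.661
angle = 131.3785 degrees

131.3785 degrees


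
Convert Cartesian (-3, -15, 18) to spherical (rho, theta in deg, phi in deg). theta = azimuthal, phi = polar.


rho = sqrt((-3)^2 + (-15)^2 + 18^2) = 23.622
theta = atan2(-15, -3) = 258.6901 deg
phi = acos(18/23.622) = 40.3591 deg

rho = 23.622, theta = 258.6901 deg, phi = 40.3591 deg


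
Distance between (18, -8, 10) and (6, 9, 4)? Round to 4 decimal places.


d = sqrt((6-18)^2 + (9--8)^2 + (4-10)^2) = 21.6564

21.6564


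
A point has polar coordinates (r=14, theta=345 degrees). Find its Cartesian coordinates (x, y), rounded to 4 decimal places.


x = 14 * cos(345) = 13.523
y = 14 * sin(345) = -3.6235

(13.523, -3.6235)


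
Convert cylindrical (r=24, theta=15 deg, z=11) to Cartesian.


x = 24 * cos(15) = 23.1822
y = 24 * sin(15) = 6.2117
z = 11

(23.1822, 6.2117, 11)


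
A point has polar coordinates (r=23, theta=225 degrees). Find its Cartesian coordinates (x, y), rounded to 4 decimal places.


x = 23 * cos(225) = -16.2635
y = 23 * sin(225) = -16.2635

(-16.2635, -16.2635)


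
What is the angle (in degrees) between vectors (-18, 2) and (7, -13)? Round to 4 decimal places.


dot = -18*7 + 2*-13 = -152
|u| = 18.1108, |v| = 14.7648
cos(angle) = -0.5684
angle = 124.6409 degrees

124.6409 degrees


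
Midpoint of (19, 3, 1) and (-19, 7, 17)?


Midpoint = ((19+-19)/2, (3+7)/2, (1+17)/2) = (0, 5, 9)

(0, 5, 9)


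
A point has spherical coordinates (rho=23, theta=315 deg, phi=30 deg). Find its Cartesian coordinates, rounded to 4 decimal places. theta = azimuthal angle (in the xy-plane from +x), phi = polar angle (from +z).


x = 23 * sin(30) * cos(315) = 8.1317
y = 23 * sin(30) * sin(315) = -8.1317
z = 23 * cos(30) = 19.9186

(8.1317, -8.1317, 19.9186)


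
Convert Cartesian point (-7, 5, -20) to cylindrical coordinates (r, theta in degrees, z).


r = sqrt((-7)^2 + 5^2) = 8.6023
theta = atan2(5, -7) = 144.4623 deg
z = -20

r = 8.6023, theta = 144.4623 deg, z = -20


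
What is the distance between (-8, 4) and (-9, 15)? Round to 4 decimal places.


d = sqrt((-9--8)^2 + (15-4)^2) = 11.0454

11.0454


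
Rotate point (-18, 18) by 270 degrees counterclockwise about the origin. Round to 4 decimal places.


x' = -18*cos(270) - 18*sin(270) = 18
y' = -18*sin(270) + 18*cos(270) = 18

(18, 18)


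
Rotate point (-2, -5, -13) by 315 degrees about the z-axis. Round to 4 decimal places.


x' = -2*cos(315) - -5*sin(315) = -4.9497
y' = -2*sin(315) + -5*cos(315) = -2.1213
z' = -13

(-4.9497, -2.1213, -13)


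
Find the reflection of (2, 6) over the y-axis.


Reflection across y-axis: (x, y) -> (-x, y)
(2, 6) -> (-2, 6)

(-2, 6)


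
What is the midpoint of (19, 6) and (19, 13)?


Midpoint = ((19+19)/2, (6+13)/2) = (19, 9.5)

(19, 9.5)


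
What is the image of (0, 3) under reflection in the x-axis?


Reflection across x-axis: (x, y) -> (x, -y)
(0, 3) -> (0, -3)

(0, -3)


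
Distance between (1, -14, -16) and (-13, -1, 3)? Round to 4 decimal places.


d = sqrt((-13-1)^2 + (-1--14)^2 + (3--16)^2) = 26.9444

26.9444


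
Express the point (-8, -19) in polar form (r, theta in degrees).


r = sqrt((-8)^2 + (-19)^2) = 20.6155
theta = atan2(-19, -8) = 247.1663 degrees

r = 20.6155, theta = 247.1663 degrees


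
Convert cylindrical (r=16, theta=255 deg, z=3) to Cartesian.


x = 16 * cos(255) = -4.1411
y = 16 * sin(255) = -15.4548
z = 3

(-4.1411, -15.4548, 3)


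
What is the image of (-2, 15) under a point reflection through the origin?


Reflection through origin: (x, y) -> (-x, -y)
(-2, 15) -> (2, -15)

(2, -15)


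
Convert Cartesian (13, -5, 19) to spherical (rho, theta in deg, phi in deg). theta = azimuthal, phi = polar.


rho = sqrt(13^2 + (-5)^2 + 19^2) = 23.5584
theta = atan2(-5, 13) = 338.9625 deg
phi = acos(19/23.5584) = 36.2441 deg

rho = 23.5584, theta = 338.9625 deg, phi = 36.2441 deg


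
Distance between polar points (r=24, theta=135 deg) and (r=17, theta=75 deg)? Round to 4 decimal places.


d = sqrt(r1^2 + r2^2 - 2*r1*r2*cos(t2-t1))
d = sqrt(24^2 + 17^2 - 2*24*17*cos(75-135)) = 21.3776

21.3776


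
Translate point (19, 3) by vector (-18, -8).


Translation: (x+dx, y+dy) = (19+-18, 3+-8) = (1, -5)

(1, -5)


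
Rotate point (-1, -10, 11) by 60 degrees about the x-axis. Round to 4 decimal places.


x' = -1
y' = -10*cos(60) - 11*sin(60) = -14.5263
z' = -10*sin(60) + 11*cos(60) = -3.1603

(-1, -14.5263, -3.1603)


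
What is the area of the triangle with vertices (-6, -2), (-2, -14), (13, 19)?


Area = |x1(y2-y3) + x2(y3-y1) + x3(y1-y2)| / 2
= |-6*(-14-19) + -2*(19--2) + 13*(-2--14)| / 2
= 156

156


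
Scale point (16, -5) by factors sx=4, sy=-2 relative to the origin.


Scaling: (x*sx, y*sy) = (16*4, -5*-2) = (64, 10)

(64, 10)


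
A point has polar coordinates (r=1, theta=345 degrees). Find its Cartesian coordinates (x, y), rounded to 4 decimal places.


x = 1 * cos(345) = 0.9659
y = 1 * sin(345) = -0.2588

(0.9659, -0.2588)


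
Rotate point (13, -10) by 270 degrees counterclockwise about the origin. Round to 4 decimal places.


x' = 13*cos(270) - -10*sin(270) = -10
y' = 13*sin(270) + -10*cos(270) = -13

(-10, -13)


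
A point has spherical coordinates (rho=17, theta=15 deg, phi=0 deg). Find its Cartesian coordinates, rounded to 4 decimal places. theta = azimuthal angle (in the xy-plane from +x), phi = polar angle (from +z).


x = 17 * sin(0) * cos(15) = 0
y = 17 * sin(0) * sin(15) = 0
z = 17 * cos(0) = 17

(0, 0, 17)


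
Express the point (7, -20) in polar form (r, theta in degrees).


r = sqrt(7^2 + (-20)^2) = 21.1896
theta = atan2(-20, 7) = 289.29 degrees

r = 21.1896, theta = 289.29 degrees


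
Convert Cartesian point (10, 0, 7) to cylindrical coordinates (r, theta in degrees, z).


r = sqrt(10^2 + 0^2) = 10
theta = atan2(0, 10) = 0 deg
z = 7

r = 10, theta = 0 deg, z = 7


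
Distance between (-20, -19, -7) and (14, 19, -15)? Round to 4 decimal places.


d = sqrt((14--20)^2 + (19--19)^2 + (-15--7)^2) = 51.614

51.614


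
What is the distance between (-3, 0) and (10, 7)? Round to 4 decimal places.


d = sqrt((10--3)^2 + (7-0)^2) = 14.7648

14.7648


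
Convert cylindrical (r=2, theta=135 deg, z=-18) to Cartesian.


x = 2 * cos(135) = -1.4142
y = 2 * sin(135) = 1.4142
z = -18

(-1.4142, 1.4142, -18)


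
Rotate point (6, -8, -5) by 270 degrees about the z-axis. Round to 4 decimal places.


x' = 6*cos(270) - -8*sin(270) = -8
y' = 6*sin(270) + -8*cos(270) = -6
z' = -5

(-8, -6, -5)


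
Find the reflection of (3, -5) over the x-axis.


Reflection across x-axis: (x, y) -> (x, -y)
(3, -5) -> (3, 5)

(3, 5)


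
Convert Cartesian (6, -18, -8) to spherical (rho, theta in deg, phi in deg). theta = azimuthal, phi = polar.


rho = sqrt(6^2 + (-18)^2 + (-8)^2) = 20.5913
theta = atan2(-18, 6) = 288.4349 deg
phi = acos(-8/20.5913) = 112.8621 deg

rho = 20.5913, theta = 288.4349 deg, phi = 112.8621 deg


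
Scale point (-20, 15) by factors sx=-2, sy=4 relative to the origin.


Scaling: (x*sx, y*sy) = (-20*-2, 15*4) = (40, 60)

(40, 60)


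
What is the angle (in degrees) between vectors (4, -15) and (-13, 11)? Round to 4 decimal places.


dot = 4*-13 + -15*11 = -217
|u| = 15.5242, |v| = 17.0294
cos(angle) = -0.8208
angle = 145.1678 degrees

145.1678 degrees


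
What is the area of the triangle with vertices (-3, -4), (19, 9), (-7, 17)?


Area = |x1(y2-y3) + x2(y3-y1) + x3(y1-y2)| / 2
= |-3*(9-17) + 19*(17--4) + -7*(-4-9)| / 2
= 257

257


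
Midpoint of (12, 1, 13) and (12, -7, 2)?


Midpoint = ((12+12)/2, (1+-7)/2, (13+2)/2) = (12, -3, 7.5)

(12, -3, 7.5)


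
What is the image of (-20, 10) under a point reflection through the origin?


Reflection through origin: (x, y) -> (-x, -y)
(-20, 10) -> (20, -10)

(20, -10)


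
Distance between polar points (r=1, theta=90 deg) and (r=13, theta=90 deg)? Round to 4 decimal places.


d = sqrt(r1^2 + r2^2 - 2*r1*r2*cos(t2-t1))
d = sqrt(1^2 + 13^2 - 2*1*13*cos(90-90)) = 12

12


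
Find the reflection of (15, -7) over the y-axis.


Reflection across y-axis: (x, y) -> (-x, y)
(15, -7) -> (-15, -7)

(-15, -7)


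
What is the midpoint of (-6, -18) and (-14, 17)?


Midpoint = ((-6+-14)/2, (-18+17)/2) = (-10, -0.5)

(-10, -0.5)


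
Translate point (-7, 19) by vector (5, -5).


Translation: (x+dx, y+dy) = (-7+5, 19+-5) = (-2, 14)

(-2, 14)


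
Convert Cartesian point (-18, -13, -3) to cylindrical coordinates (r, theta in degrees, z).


r = sqrt((-18)^2 + (-13)^2) = 22.2036
theta = atan2(-13, -18) = 215.8377 deg
z = -3

r = 22.2036, theta = 215.8377 deg, z = -3


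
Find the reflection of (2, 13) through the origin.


Reflection through origin: (x, y) -> (-x, -y)
(2, 13) -> (-2, -13)

(-2, -13)


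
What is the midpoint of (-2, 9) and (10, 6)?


Midpoint = ((-2+10)/2, (9+6)/2) = (4, 7.5)

(4, 7.5)


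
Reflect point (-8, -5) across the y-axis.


Reflection across y-axis: (x, y) -> (-x, y)
(-8, -5) -> (8, -5)

(8, -5)


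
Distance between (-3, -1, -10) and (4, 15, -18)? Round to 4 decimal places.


d = sqrt((4--3)^2 + (15--1)^2 + (-18--10)^2) = 19.2094

19.2094


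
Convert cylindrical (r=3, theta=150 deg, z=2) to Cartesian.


x = 3 * cos(150) = -2.5981
y = 3 * sin(150) = 1.5
z = 2

(-2.5981, 1.5, 2)


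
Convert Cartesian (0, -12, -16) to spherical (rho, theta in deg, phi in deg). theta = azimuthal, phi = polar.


rho = sqrt(0^2 + (-12)^2 + (-16)^2) = 20
theta = atan2(-12, 0) = 270 deg
phi = acos(-16/20) = 143.1301 deg

rho = 20, theta = 270 deg, phi = 143.1301 deg


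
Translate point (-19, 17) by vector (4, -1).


Translation: (x+dx, y+dy) = (-19+4, 17+-1) = (-15, 16)

(-15, 16)


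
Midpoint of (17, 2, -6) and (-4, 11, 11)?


Midpoint = ((17+-4)/2, (2+11)/2, (-6+11)/2) = (6.5, 6.5, 2.5)

(6.5, 6.5, 2.5)


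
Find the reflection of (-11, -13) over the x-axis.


Reflection across x-axis: (x, y) -> (x, -y)
(-11, -13) -> (-11, 13)

(-11, 13)


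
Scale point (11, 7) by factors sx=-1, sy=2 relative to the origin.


Scaling: (x*sx, y*sy) = (11*-1, 7*2) = (-11, 14)

(-11, 14)


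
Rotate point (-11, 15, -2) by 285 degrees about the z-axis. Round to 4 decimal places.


x' = -11*cos(285) - 15*sin(285) = 11.6419
y' = -11*sin(285) + 15*cos(285) = 14.5075
z' = -2

(11.6419, 14.5075, -2)


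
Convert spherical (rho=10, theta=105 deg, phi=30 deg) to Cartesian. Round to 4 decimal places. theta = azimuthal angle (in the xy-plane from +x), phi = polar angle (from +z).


x = 10 * sin(30) * cos(105) = -1.2941
y = 10 * sin(30) * sin(105) = 4.8296
z = 10 * cos(30) = 8.6603

(-1.2941, 4.8296, 8.6603)


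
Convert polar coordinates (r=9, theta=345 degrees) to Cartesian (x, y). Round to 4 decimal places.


x = 9 * cos(345) = 8.6933
y = 9 * sin(345) = -2.3294

(8.6933, -2.3294)


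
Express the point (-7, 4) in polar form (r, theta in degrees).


r = sqrt((-7)^2 + 4^2) = 8.0623
theta = atan2(4, -7) = 150.2551 degrees

r = 8.0623, theta = 150.2551 degrees


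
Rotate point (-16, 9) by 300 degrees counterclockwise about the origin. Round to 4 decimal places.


x' = -16*cos(300) - 9*sin(300) = -0.2058
y' = -16*sin(300) + 9*cos(300) = 18.3564

(-0.2058, 18.3564)


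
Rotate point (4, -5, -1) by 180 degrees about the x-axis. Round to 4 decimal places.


x' = 4
y' = -5*cos(180) - -1*sin(180) = 5
z' = -5*sin(180) + -1*cos(180) = 1

(4, 5, 1)


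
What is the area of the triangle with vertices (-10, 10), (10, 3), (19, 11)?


Area = |x1(y2-y3) + x2(y3-y1) + x3(y1-y2)| / 2
= |-10*(3-11) + 10*(11-10) + 19*(10-3)| / 2
= 111.5

111.5


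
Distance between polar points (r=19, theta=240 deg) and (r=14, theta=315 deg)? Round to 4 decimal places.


d = sqrt(r1^2 + r2^2 - 2*r1*r2*cos(t2-t1))
d = sqrt(19^2 + 14^2 - 2*19*14*cos(315-240)) = 20.477

20.477


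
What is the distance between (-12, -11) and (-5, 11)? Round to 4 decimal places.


d = sqrt((-5--12)^2 + (11--11)^2) = 23.0868

23.0868


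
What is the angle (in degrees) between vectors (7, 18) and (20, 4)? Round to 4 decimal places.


dot = 7*20 + 18*4 = 212
|u| = 19.3132, |v| = 20.3961
cos(angle) = 0.5382
angle = 57.4396 degrees

57.4396 degrees


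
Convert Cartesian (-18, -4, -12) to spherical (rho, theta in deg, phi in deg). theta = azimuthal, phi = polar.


rho = sqrt((-18)^2 + (-4)^2 + (-12)^2) = 22
theta = atan2(-4, -18) = 192.5288 deg
phi = acos(-12/22) = 123.0557 deg

rho = 22, theta = 192.5288 deg, phi = 123.0557 deg


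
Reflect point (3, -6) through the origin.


Reflection through origin: (x, y) -> (-x, -y)
(3, -6) -> (-3, 6)

(-3, 6)


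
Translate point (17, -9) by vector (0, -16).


Translation: (x+dx, y+dy) = (17+0, -9+-16) = (17, -25)

(17, -25)


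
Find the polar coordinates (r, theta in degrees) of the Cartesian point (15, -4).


r = sqrt(15^2 + (-4)^2) = 15.5242
theta = atan2(-4, 15) = 345.0686 degrees

r = 15.5242, theta = 345.0686 degrees


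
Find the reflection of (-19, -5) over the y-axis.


Reflection across y-axis: (x, y) -> (-x, y)
(-19, -5) -> (19, -5)

(19, -5)


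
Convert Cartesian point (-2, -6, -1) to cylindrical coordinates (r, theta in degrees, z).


r = sqrt((-2)^2 + (-6)^2) = 6.3246
theta = atan2(-6, -2) = 251.5651 deg
z = -1

r = 6.3246, theta = 251.5651 deg, z = -1


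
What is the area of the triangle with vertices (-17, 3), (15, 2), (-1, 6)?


Area = |x1(y2-y3) + x2(y3-y1) + x3(y1-y2)| / 2
= |-17*(2-6) + 15*(6-3) + -1*(3-2)| / 2
= 56

56


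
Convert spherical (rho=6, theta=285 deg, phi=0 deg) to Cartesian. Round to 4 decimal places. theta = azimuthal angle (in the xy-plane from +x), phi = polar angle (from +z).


x = 6 * sin(0) * cos(285) = 0
y = 6 * sin(0) * sin(285) = 0
z = 6 * cos(0) = 6

(0, 0, 6)


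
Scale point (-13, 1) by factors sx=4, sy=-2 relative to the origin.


Scaling: (x*sx, y*sy) = (-13*4, 1*-2) = (-52, -2)

(-52, -2)


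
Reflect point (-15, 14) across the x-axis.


Reflection across x-axis: (x, y) -> (x, -y)
(-15, 14) -> (-15, -14)

(-15, -14)


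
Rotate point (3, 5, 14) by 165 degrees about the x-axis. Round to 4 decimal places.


x' = 3
y' = 5*cos(165) - 14*sin(165) = -8.4531
z' = 5*sin(165) + 14*cos(165) = -12.2289

(3, -8.4531, -12.2289)


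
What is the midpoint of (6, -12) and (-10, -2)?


Midpoint = ((6+-10)/2, (-12+-2)/2) = (-2, -7)

(-2, -7)


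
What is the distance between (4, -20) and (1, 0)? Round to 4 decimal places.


d = sqrt((1-4)^2 + (0--20)^2) = 20.2237

20.2237


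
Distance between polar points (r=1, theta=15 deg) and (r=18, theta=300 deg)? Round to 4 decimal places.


d = sqrt(r1^2 + r2^2 - 2*r1*r2*cos(t2-t1))
d = sqrt(1^2 + 18^2 - 2*1*18*cos(300-15)) = 17.7675

17.7675


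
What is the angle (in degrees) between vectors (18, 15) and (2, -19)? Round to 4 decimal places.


dot = 18*2 + 15*-19 = -249
|u| = 23.4307, |v| = 19.105
cos(angle) = -0.5562
angle = 123.7966 degrees

123.7966 degrees


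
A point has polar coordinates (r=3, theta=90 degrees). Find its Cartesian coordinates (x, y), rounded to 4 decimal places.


x = 3 * cos(90) = 0
y = 3 * sin(90) = 3

(0, 3)


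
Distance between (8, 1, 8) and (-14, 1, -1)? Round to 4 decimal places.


d = sqrt((-14-8)^2 + (1-1)^2 + (-1-8)^2) = 23.7697

23.7697


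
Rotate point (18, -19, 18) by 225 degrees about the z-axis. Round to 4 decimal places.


x' = 18*cos(225) - -19*sin(225) = -26.163
y' = 18*sin(225) + -19*cos(225) = 0.7071
z' = 18

(-26.163, 0.7071, 18)


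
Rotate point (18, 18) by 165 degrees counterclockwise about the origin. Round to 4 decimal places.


x' = 18*cos(165) - 18*sin(165) = -22.0454
y' = 18*sin(165) + 18*cos(165) = -12.7279

(-22.0454, -12.7279)


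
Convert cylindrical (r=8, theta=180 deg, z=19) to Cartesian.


x = 8 * cos(180) = -8
y = 8 * sin(180) = 0
z = 19

(-8, 0, 19)


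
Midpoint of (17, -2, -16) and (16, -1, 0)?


Midpoint = ((17+16)/2, (-2+-1)/2, (-16+0)/2) = (16.5, -1.5, -8)

(16.5, -1.5, -8)


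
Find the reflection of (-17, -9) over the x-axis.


Reflection across x-axis: (x, y) -> (x, -y)
(-17, -9) -> (-17, 9)

(-17, 9)


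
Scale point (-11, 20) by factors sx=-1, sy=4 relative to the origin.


Scaling: (x*sx, y*sy) = (-11*-1, 20*4) = (11, 80)

(11, 80)


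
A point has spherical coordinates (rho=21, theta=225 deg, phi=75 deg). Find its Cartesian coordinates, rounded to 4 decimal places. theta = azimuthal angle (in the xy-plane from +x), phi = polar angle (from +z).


x = 21 * sin(75) * cos(225) = -14.3433
y = 21 * sin(75) * sin(225) = -14.3433
z = 21 * cos(75) = 5.4352

(-14.3433, -14.3433, 5.4352)


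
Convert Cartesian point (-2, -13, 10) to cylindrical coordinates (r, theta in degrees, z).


r = sqrt((-2)^2 + (-13)^2) = 13.1529
theta = atan2(-13, -2) = 261.2538 deg
z = 10

r = 13.1529, theta = 261.2538 deg, z = 10
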